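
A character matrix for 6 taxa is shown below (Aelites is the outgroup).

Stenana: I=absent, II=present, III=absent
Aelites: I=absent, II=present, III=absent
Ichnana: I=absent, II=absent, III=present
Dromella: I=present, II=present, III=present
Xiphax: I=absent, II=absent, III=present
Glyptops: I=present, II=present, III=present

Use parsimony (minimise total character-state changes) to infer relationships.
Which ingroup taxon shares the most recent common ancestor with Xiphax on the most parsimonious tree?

Ichnana

Character polarity is set by the outgroup: the derived state is whichever differs from the outgroup's state, so for II the derived state is 'absent', and for the remaining characters it is 'present'.
I: derived state 'present' in Dromella and Glyptops only — synapomorphy for {Dromella, Glyptops}.
Only Ichnana and Xiphax show the derived state 'absent' for II, supporting them as a clade.
Only Dromella, Glyptops, Ichnana, and Xiphax show the derived state 'present' for III, supporting them as a clade.
Most parsimonious ingroup topology: (((Ichnana,Xiphax),(Glyptops,Dromella)),Stenana).
Xiphax and Ichnana form a cherry on this tree, so they are sister taxa.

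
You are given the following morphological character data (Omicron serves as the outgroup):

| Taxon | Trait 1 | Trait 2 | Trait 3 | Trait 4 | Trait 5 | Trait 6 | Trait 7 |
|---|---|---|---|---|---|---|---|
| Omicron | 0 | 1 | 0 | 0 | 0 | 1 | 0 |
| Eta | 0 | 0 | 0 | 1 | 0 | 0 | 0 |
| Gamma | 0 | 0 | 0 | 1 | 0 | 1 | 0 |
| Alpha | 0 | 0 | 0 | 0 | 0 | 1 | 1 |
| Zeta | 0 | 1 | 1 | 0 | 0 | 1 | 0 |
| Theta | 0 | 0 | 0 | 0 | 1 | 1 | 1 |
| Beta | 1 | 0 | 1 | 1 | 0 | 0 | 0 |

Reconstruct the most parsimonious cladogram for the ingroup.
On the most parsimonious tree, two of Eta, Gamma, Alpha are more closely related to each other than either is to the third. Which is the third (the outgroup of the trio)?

Alpha

Character polarity is set by the outgroup: the derived state is whichever differs from the outgroup's state, so for Trait 2, Trait 6 the derived state is '0', and for the remaining characters it is '1'.
Trait 1: derived state '1' in Beta only — an autapomorphy, so it tells us nothing about relationships among taxa.
Only Alpha, Beta, Eta, Gamma, and Theta show the derived state '0' for Trait 2, supporting them as a clade.
Trait 3 groups Beta and Zeta, which is incompatible with the clades supported by the remaining characters; treating it as convergent (homoplasy) costs fewer steps than any alternative tree.
Only Beta, Eta, and Gamma show the derived state '1' for Trait 4, supporting them as a clade.
Trait 5: derived state '1' in Theta only — an autapomorphy, so it tells us nothing about relationships among taxa.
Only Beta and Eta show the derived state '0' for Trait 6, supporting them as a clade.
Only Alpha and Theta show the derived state '1' for Trait 7, supporting them as a clade.
Most parsimonious ingroup topology: ((((Eta,Beta),Gamma),(Alpha,Theta)),Zeta).
Gamma and Eta share a more recent common ancestor with each other than either does with Alpha, so Alpha is the least closely related of the three.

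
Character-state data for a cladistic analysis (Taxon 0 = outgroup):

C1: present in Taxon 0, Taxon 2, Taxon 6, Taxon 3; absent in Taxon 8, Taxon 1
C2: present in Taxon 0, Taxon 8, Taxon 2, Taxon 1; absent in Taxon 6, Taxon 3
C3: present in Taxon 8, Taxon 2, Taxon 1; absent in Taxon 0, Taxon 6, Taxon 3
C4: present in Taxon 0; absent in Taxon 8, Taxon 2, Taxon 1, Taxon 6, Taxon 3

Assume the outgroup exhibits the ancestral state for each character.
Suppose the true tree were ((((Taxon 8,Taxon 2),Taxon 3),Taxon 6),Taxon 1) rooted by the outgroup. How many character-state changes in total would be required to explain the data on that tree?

7

Map each character onto ((((Taxon 8,Taxon 2),Taxon 3),Taxon 6),Taxon 1) (rooted by Taxon 0) and count the minimum state changes it requires (Fitch parsimony):
C1: 2; C2: 2; C3: 2; C4: 1.
Total tree length = 7.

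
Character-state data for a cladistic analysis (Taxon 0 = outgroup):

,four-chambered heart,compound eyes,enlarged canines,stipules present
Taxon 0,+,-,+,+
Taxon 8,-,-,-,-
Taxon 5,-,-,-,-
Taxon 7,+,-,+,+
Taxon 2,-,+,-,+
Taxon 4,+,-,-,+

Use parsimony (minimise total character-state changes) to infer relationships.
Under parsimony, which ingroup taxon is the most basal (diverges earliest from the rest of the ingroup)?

Character polarity is set by the outgroup: the derived state is whichever differs from the outgroup's state, so for four-chambered heart, enlarged canines, stipules present the derived state is '-', and for the remaining characters it is '+'.
four-chambered heart: derived state '-' in Taxon 2, Taxon 5, and Taxon 8 only — synapomorphy for {Taxon 2, Taxon 5, Taxon 8}.
compound eyes (derived state '+') is unique to Taxon 2 (autapomorphy; uninformative for grouping).
enlarged canines (derived state '-') is shared by Taxon 2, Taxon 4, Taxon 5, and Taxon 8 — a synapomorphy uniting that clade.
stipules present (derived state '-') is shared by Taxon 5 and Taxon 8 — a synapomorphy uniting that clade.
Most parsimonious ingroup topology: ((((Taxon 8,Taxon 5),Taxon 2),Taxon 4),Taxon 7).
Taxon 7 is sister to the clade containing all other ingroup taxa, so it is the earliest-diverging (most basal) ingroup lineage.

Taxon 7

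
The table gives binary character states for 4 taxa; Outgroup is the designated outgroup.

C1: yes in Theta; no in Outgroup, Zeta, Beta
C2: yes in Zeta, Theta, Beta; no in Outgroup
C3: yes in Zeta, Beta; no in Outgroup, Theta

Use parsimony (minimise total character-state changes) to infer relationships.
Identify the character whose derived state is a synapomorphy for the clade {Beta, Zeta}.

C3

The outgroup has state 'no' for every character, so 'yes' is the derived state throughout.
C1: derived state 'yes' in Theta only — an autapomorphy, so it tells us nothing about relationships among taxa.
C2 (derived state 'yes') is shared by all ingroup taxa — unites the whole ingroup.
C3 (derived state 'yes') is shared by Beta and Zeta — a synapomorphy uniting that clade.
Most parsimonious ingroup topology: ((Zeta,Beta),Theta).
The clade {Beta, Zeta} is supported by C3: its derived state 'yes' occurs in exactly those taxa and in no other taxon (including the outgroup).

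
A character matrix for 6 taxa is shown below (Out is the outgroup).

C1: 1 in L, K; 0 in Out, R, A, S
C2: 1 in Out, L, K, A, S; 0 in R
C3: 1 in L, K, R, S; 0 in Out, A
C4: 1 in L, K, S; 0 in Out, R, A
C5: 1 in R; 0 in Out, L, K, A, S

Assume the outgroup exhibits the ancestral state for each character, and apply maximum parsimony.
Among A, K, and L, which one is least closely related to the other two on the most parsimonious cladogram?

Character polarity is set by the outgroup: the derived state is whichever differs from the outgroup's state, so for C2 the derived state is '0', and for the remaining characters it is '1'.
C1 (derived state '1') is shared by K and L — a synapomorphy uniting that clade.
C2 (derived state '0') is unique to R (autapomorphy; uninformative for grouping).
C3 (derived state '1') is shared by K, L, R, and S — a synapomorphy uniting that clade.
Only K, L, and S show the derived state '1' for C4, supporting them as a clade.
C5: derived state '1' in R only — an autapomorphy, so it tells us nothing about relationships among taxa.
Most parsimonious ingroup topology: ((((K,L),S),R),A).
K and L share a more recent common ancestor with each other than either does with A, so A is the least closely related of the three.

A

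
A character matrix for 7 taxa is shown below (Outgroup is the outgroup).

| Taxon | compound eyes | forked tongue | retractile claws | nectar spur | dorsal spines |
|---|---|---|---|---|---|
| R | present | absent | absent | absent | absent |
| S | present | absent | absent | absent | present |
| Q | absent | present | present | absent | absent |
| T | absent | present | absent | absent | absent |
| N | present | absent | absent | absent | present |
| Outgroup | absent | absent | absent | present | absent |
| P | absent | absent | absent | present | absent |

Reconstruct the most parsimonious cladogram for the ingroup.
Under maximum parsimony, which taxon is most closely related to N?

Character polarity is set by the outgroup: the derived state is whichever differs from the outgroup's state, so for nectar spur the derived state is 'absent', and for the remaining characters it is 'present'.
compound eyes (derived state 'present') is shared by N, R, and S — a synapomorphy uniting that clade.
forked tongue: derived state 'present' in Q and T only — synapomorphy for {Q, T}.
retractile claws: derived state 'present' in Q only — an autapomorphy, so it tells us nothing about relationships among taxa.
Only N, Q, R, S, and T show the derived state 'absent' for nectar spur, supporting them as a clade.
dorsal spines (derived state 'present') is shared by N and S — a synapomorphy uniting that clade.
Most parsimonious ingroup topology: ((((N,S),R),(Q,T)),P).
N and S form a cherry on this tree, so they are sister taxa.

S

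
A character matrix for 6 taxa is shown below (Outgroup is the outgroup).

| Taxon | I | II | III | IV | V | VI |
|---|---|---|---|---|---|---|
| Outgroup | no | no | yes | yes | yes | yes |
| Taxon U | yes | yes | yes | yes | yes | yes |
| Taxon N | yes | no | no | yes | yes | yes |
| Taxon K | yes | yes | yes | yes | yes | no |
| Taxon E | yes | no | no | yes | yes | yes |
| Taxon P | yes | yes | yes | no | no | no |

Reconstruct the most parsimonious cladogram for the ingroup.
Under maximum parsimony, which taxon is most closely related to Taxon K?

Character polarity is set by the outgroup: the derived state is whichever differs from the outgroup's state, so for III, IV, V, VI the derived state is 'no', and for the remaining characters it is 'yes'.
All ingroup taxa share the derived state 'yes' for I; it defines the ingroup but does not resolve relationships within it.
Only Taxon K, Taxon P, and Taxon U show the derived state 'yes' for II, supporting them as a clade.
Only Taxon E and Taxon N show the derived state 'no' for III, supporting them as a clade.
IV: derived state 'no' in Taxon P only — an autapomorphy, so it tells us nothing about relationships among taxa.
V (derived state 'no') is unique to Taxon P (autapomorphy; uninformative for grouping).
Only Taxon K and Taxon P show the derived state 'no' for VI, supporting them as a clade.
Most parsimonious ingroup topology: ((Taxon U,(Taxon K,Taxon P)),(Taxon N,Taxon E)).
Taxon K and Taxon P form a cherry on this tree, so they are sister taxa.

Taxon P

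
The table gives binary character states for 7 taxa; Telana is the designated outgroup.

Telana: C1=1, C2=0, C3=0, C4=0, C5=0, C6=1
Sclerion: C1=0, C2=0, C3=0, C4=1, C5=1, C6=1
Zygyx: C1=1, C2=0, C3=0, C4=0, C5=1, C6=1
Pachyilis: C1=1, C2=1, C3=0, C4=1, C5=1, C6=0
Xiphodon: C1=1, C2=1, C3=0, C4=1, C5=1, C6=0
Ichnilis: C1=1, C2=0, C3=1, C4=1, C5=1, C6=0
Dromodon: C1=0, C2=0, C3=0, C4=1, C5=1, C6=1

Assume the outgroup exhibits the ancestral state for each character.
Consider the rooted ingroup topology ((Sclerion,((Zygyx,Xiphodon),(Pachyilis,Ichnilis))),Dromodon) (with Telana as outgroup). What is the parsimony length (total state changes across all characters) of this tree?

10

Map each character onto ((Sclerion,((Zygyx,Xiphodon),(Pachyilis,Ichnilis))),Dromodon) (rooted by Telana) and count the minimum state changes it requires (Fitch parsimony):
C1: 2; C2: 2; C3: 1; C4: 2; C5: 1; C6: 2.
Total tree length = 10.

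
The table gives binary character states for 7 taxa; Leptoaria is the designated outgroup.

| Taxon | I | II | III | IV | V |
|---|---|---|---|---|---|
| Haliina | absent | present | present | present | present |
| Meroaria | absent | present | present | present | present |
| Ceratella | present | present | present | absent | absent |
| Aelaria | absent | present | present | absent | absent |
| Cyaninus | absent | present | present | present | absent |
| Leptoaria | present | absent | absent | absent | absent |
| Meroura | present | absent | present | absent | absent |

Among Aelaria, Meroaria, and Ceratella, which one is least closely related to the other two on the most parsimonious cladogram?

Character polarity is set by the outgroup: the derived state is whichever differs from the outgroup's state, so for I the derived state is 'absent', and for the remaining characters it is 'present'.
I: derived state 'absent' in Aelaria, Cyaninus, Haliina, and Meroaria only — synapomorphy for {Aelaria, Cyaninus, Haliina, Meroaria}.
II (derived state 'present') is shared by Aelaria, Ceratella, Cyaninus, Haliina, and Meroaria — a synapomorphy uniting that clade.
III (derived state 'present') is shared by all ingroup taxa — unites the whole ingroup.
Only Cyaninus, Haliina, and Meroaria show the derived state 'present' for IV, supporting them as a clade.
V: derived state 'present' in Haliina and Meroaria only — synapomorphy for {Haliina, Meroaria}.
Most parsimonious ingroup topology: (((((Meroaria,Haliina),Cyaninus),Aelaria),Ceratella),Meroura).
Aelaria and Meroaria share a more recent common ancestor with each other than either does with Ceratella, so Ceratella is the least closely related of the three.

Ceratella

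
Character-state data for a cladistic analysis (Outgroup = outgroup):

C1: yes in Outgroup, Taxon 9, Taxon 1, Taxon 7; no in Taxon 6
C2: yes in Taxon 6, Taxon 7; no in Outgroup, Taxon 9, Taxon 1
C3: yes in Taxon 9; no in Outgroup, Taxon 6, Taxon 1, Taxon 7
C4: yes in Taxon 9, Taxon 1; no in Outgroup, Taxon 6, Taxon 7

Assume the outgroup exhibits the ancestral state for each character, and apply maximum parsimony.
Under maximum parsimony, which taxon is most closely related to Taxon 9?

Taxon 1

Character polarity is set by the outgroup: the derived state is whichever differs from the outgroup's state, so for C1 the derived state is 'no', and for the remaining characters it is 'yes'.
C1 (derived state 'no') is unique to Taxon 6 (autapomorphy; uninformative for grouping).
C2: derived state 'yes' in Taxon 6 and Taxon 7 only — synapomorphy for {Taxon 6, Taxon 7}.
C3 (derived state 'yes') is unique to Taxon 9 (autapomorphy; uninformative for grouping).
Only Taxon 1 and Taxon 9 show the derived state 'yes' for C4, supporting them as a clade.
Most parsimonious ingroup topology: ((Taxon 9,Taxon 1),(Taxon 6,Taxon 7)).
Taxon 9 and Taxon 1 form a cherry on this tree, so they are sister taxa.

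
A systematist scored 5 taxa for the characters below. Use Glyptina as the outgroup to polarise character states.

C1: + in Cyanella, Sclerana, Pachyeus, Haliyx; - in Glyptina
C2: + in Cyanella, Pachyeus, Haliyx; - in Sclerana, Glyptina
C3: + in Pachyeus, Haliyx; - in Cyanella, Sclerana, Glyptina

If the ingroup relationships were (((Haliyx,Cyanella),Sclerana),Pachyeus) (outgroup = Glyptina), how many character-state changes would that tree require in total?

5

Map each character onto (((Haliyx,Cyanella),Sclerana),Pachyeus) (rooted by Glyptina) and count the minimum state changes it requires (Fitch parsimony):
C1: 1; C2: 2; C3: 2.
Total tree length = 5.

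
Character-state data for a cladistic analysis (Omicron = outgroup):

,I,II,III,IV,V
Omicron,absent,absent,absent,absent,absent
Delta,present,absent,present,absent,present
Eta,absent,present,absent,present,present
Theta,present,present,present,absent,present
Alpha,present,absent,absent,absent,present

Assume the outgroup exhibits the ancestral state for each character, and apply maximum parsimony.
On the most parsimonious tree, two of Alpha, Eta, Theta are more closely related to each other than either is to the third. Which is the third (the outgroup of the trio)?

Eta

The outgroup has state 'absent' for every character, so 'present' is the derived state throughout.
I (derived state 'present') is shared by Alpha, Delta, and Theta — a synapomorphy uniting that clade.
II groups Eta and Theta, which is incompatible with the clades supported by the remaining characters; treating it as convergent (homoplasy) costs fewer steps than any alternative tree.
III (derived state 'present') is shared by Delta and Theta — a synapomorphy uniting that clade.
IV (derived state 'present') is unique to Eta (autapomorphy; uninformative for grouping).
V (derived state 'present') is shared by all ingroup taxa — unites the whole ingroup.
Most parsimonious ingroup topology: ((Alpha,(Theta,Delta)),Eta).
Theta and Alpha share a more recent common ancestor with each other than either does with Eta, so Eta is the least closely related of the three.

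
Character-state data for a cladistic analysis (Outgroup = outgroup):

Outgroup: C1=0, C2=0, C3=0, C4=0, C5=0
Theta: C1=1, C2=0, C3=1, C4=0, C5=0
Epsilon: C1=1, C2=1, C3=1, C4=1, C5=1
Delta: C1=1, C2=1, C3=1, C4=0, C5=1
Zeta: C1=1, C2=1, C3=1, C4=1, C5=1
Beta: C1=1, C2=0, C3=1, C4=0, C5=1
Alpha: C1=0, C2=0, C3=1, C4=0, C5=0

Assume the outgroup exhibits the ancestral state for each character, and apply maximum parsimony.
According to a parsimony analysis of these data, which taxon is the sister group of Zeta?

The outgroup has state '0' for every character, so '1' is the derived state throughout.
C1 (derived state '1') is shared by Beta, Delta, Epsilon, Theta, and Zeta — a synapomorphy uniting that clade.
Only Delta, Epsilon, and Zeta show the derived state '1' for C2, supporting them as a clade.
All ingroup taxa share the derived state '1' for C3; it defines the ingroup but does not resolve relationships within it.
C4 (derived state '1') is shared by Epsilon and Zeta — a synapomorphy uniting that clade.
C5: derived state '1' in Beta, Delta, Epsilon, and Zeta only — synapomorphy for {Beta, Delta, Epsilon, Zeta}.
Most parsimonious ingroup topology: ((Theta,(((Epsilon,Zeta),Delta),Beta)),Alpha).
Zeta and Epsilon form a cherry on this tree, so they are sister taxa.

Epsilon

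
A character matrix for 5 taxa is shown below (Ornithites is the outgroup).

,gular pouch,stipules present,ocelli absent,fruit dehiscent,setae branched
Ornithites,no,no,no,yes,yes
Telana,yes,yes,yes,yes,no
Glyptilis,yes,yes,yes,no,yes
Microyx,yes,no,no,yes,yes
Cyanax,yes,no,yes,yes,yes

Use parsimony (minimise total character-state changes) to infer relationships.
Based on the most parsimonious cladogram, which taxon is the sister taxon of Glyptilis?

Character polarity is set by the outgroup: the derived state is whichever differs from the outgroup's state, so for fruit dehiscent, setae branched the derived state is 'no', and for the remaining characters it is 'yes'.
All ingroup taxa share the derived state 'yes' for gular pouch; it defines the ingroup but does not resolve relationships within it.
Only Glyptilis and Telana show the derived state 'yes' for stipules present, supporting them as a clade.
Only Cyanax, Glyptilis, and Telana show the derived state 'yes' for ocelli absent, supporting them as a clade.
fruit dehiscent (derived state 'no') is unique to Glyptilis (autapomorphy; uninformative for grouping).
setae branched: derived state 'no' in Telana only — an autapomorphy, so it tells us nothing about relationships among taxa.
Most parsimonious ingroup topology: (((Telana,Glyptilis),Cyanax),Microyx).
Glyptilis and Telana form a cherry on this tree, so they are sister taxa.

Telana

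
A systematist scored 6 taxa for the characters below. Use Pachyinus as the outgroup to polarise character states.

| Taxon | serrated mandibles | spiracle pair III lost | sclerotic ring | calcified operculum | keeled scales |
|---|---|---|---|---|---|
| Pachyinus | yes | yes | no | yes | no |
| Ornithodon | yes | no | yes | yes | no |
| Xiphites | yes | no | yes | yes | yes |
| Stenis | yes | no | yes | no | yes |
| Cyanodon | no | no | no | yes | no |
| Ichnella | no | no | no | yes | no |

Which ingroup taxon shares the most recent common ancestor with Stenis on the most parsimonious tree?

Xiphites

Character polarity is set by the outgroup: the derived state is whichever differs from the outgroup's state, so for serrated mandibles, spiracle pair III lost, calcified operculum the derived state is 'no', and for the remaining characters it is 'yes'.
serrated mandibles: derived state 'no' in Cyanodon and Ichnella only — synapomorphy for {Cyanodon, Ichnella}.
spiracle pair III lost (derived state 'no') is shared by all ingroup taxa — unites the whole ingroup.
sclerotic ring (derived state 'yes') is shared by Ornithodon, Stenis, and Xiphites — a synapomorphy uniting that clade.
calcified operculum (derived state 'no') is unique to Stenis (autapomorphy; uninformative for grouping).
Only Stenis and Xiphites show the derived state 'yes' for keeled scales, supporting them as a clade.
Most parsimonious ingroup topology: ((Ornithodon,(Xiphites,Stenis)),(Cyanodon,Ichnella)).
Stenis and Xiphites form a cherry on this tree, so they are sister taxa.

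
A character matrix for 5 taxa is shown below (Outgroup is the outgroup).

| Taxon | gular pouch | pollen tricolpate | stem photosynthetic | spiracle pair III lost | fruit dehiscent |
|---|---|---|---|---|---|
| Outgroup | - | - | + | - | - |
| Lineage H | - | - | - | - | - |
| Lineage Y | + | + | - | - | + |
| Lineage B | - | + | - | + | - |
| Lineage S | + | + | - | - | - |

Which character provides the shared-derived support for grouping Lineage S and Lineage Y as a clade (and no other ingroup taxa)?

gular pouch

Character polarity is set by the outgroup: the derived state is whichever differs from the outgroup's state, so for stem photosynthetic the derived state is '-', and for the remaining characters it is '+'.
gular pouch: derived state '+' in Lineage S and Lineage Y only — synapomorphy for {Lineage S, Lineage Y}.
pollen tricolpate (derived state '+') is shared by Lineage B, Lineage S, and Lineage Y — a synapomorphy uniting that clade.
All ingroup taxa share the derived state '-' for stem photosynthetic; it defines the ingroup but does not resolve relationships within it.
spiracle pair III lost: derived state '+' in Lineage B only — an autapomorphy, so it tells us nothing about relationships among taxa.
fruit dehiscent: derived state '+' in Lineage Y only — an autapomorphy, so it tells us nothing about relationships among taxa.
Most parsimonious ingroup topology: (Lineage H,((Lineage Y,Lineage S),Lineage B)).
The clade {Lineage S, Lineage Y} is supported by gular pouch: its derived state '+' occurs in exactly those taxa and in no other taxon (including the outgroup).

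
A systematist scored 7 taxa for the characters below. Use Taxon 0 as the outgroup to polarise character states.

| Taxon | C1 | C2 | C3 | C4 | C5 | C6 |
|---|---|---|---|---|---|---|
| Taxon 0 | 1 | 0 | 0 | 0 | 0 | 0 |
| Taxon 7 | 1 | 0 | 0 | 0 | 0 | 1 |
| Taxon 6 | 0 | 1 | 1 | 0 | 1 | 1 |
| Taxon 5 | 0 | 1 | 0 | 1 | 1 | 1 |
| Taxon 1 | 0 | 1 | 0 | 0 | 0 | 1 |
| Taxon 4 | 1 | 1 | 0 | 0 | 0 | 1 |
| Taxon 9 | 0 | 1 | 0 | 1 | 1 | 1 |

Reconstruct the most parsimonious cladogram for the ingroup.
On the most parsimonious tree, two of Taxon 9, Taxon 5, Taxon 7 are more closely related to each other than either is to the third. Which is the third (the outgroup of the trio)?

Character polarity is set by the outgroup: the derived state is whichever differs from the outgroup's state, so for C1 the derived state is '0', and for the remaining characters it is '1'.
Only Taxon 1, Taxon 5, Taxon 6, and Taxon 9 show the derived state '0' for C1, supporting them as a clade.
C2 (derived state '1') is shared by Taxon 1, Taxon 4, Taxon 5, Taxon 6, and Taxon 9 — a synapomorphy uniting that clade.
C3: derived state '1' in Taxon 6 only — an autapomorphy, so it tells us nothing about relationships among taxa.
Only Taxon 5 and Taxon 9 show the derived state '1' for C4, supporting them as a clade.
C5: derived state '1' in Taxon 5, Taxon 6, and Taxon 9 only — synapomorphy for {Taxon 5, Taxon 6, Taxon 9}.
C6 (derived state '1') is shared by all ingroup taxa — unites the whole ingroup.
Most parsimonious ingroup topology: (Taxon 7,(((Taxon 6,(Taxon 5,Taxon 9)),Taxon 1),Taxon 4)).
Taxon 5 and Taxon 9 share a more recent common ancestor with each other than either does with Taxon 7, so Taxon 7 is the least closely related of the three.

Taxon 7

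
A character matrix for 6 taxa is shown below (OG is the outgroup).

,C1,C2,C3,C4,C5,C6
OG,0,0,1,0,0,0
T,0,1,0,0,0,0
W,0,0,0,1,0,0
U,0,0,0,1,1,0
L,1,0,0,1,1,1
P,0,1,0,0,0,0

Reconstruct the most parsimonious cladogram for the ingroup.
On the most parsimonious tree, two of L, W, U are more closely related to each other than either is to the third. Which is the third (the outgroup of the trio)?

Character polarity is set by the outgroup: the derived state is whichever differs from the outgroup's state, so for C3 the derived state is '0', and for the remaining characters it is '1'.
C1: derived state '1' in L only — an autapomorphy, so it tells us nothing about relationships among taxa.
C2: derived state '1' in P and T only — synapomorphy for {P, T}.
C3 (derived state '0') is shared by all ingroup taxa — unites the whole ingroup.
C4: derived state '1' in L, U, and W only — synapomorphy for {L, U, W}.
C5: derived state '1' in L and U only — synapomorphy for {L, U}.
C6 (derived state '1') is unique to L (autapomorphy; uninformative for grouping).
Most parsimonious ingroup topology: ((T,P),(W,(U,L))).
U and L share a more recent common ancestor with each other than either does with W, so W is the least closely related of the three.

W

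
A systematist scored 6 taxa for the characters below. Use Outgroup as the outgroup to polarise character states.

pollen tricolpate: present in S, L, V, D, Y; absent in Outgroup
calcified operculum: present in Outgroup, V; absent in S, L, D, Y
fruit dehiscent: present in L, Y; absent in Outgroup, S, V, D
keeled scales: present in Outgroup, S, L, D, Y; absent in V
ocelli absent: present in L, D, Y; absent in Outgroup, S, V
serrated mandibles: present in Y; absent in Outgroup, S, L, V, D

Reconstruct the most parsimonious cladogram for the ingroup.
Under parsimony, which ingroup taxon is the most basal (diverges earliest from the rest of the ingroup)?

V

Character polarity is set by the outgroup: the derived state is whichever differs from the outgroup's state, so for calcified operculum, keeled scales the derived state is 'absent', and for the remaining characters it is 'present'.
pollen tricolpate (derived state 'present') is shared by all ingroup taxa — unites the whole ingroup.
Only D, L, S, and Y show the derived state 'absent' for calcified operculum, supporting them as a clade.
fruit dehiscent: derived state 'present' in L and Y only — synapomorphy for {L, Y}.
keeled scales: derived state 'absent' in V only — an autapomorphy, so it tells us nothing about relationships among taxa.
ocelli absent (derived state 'present') is shared by D, L, and Y — a synapomorphy uniting that clade.
serrated mandibles (derived state 'present') is unique to Y (autapomorphy; uninformative for grouping).
Most parsimonious ingroup topology: ((S,((L,Y),D)),V).
V is sister to the clade containing all other ingroup taxa, so it is the earliest-diverging (most basal) ingroup lineage.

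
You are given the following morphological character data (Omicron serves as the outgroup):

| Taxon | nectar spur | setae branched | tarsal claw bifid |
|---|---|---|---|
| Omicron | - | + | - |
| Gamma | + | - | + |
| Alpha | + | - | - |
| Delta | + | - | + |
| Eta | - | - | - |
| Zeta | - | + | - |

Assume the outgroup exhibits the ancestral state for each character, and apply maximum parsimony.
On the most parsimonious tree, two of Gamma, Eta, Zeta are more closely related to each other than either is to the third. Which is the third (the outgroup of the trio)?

Character polarity is set by the outgroup: the derived state is whichever differs from the outgroup's state, so for setae branched the derived state is '-', and for the remaining characters it is '+'.
nectar spur: derived state '+' in Alpha, Delta, and Gamma only — synapomorphy for {Alpha, Delta, Gamma}.
Only Alpha, Delta, Eta, and Gamma show the derived state '-' for setae branched, supporting them as a clade.
tarsal claw bifid: derived state '+' in Delta and Gamma only — synapomorphy for {Delta, Gamma}.
Most parsimonious ingroup topology: ((((Gamma,Delta),Alpha),Eta),Zeta).
Gamma and Eta share a more recent common ancestor with each other than either does with Zeta, so Zeta is the least closely related of the three.

Zeta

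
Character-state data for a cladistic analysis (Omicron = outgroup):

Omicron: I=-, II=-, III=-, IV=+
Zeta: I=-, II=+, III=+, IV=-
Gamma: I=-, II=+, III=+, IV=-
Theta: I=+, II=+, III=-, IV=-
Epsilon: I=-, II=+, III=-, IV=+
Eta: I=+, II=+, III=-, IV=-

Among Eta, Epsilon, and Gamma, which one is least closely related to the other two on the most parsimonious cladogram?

Character polarity is set by the outgroup: the derived state is whichever differs from the outgroup's state, so for IV the derived state is '-', and for the remaining characters it is '+'.
I: derived state '+' in Eta and Theta only — synapomorphy for {Eta, Theta}.
All ingroup taxa share the derived state '+' for II; it defines the ingroup but does not resolve relationships within it.
III (derived state '+') is shared by Gamma and Zeta — a synapomorphy uniting that clade.
IV: derived state '-' in Eta, Gamma, Theta, and Zeta only — synapomorphy for {Eta, Gamma, Theta, Zeta}.
Most parsimonious ingroup topology: (((Theta,Eta),(Gamma,Zeta)),Epsilon).
Gamma and Eta share a more recent common ancestor with each other than either does with Epsilon, so Epsilon is the least closely related of the three.

Epsilon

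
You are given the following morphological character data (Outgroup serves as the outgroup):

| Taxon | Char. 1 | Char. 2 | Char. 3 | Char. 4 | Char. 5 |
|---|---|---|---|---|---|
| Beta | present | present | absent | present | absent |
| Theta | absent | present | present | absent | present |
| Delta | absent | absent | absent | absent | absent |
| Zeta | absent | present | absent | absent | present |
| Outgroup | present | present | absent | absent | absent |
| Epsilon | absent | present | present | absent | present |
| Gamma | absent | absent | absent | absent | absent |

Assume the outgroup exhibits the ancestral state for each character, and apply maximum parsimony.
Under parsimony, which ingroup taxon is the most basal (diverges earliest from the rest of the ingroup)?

Character polarity is set by the outgroup: the derived state is whichever differs from the outgroup's state, so for Char. 1, Char. 2 the derived state is 'absent', and for the remaining characters it is 'present'.
Char. 1 (derived state 'absent') is shared by Delta, Epsilon, Gamma, Theta, and Zeta — a synapomorphy uniting that clade.
Only Delta and Gamma show the derived state 'absent' for Char. 2, supporting them as a clade.
Only Epsilon and Theta show the derived state 'present' for Char. 3, supporting them as a clade.
Char. 4: derived state 'present' in Beta only — an autapomorphy, so it tells us nothing about relationships among taxa.
Only Epsilon, Theta, and Zeta show the derived state 'present' for Char. 5, supporting them as a clade.
Most parsimonious ingroup topology: ((((Epsilon,Theta),Zeta),(Gamma,Delta)),Beta).
Beta is sister to the clade containing all other ingroup taxa, so it is the earliest-diverging (most basal) ingroup lineage.

Beta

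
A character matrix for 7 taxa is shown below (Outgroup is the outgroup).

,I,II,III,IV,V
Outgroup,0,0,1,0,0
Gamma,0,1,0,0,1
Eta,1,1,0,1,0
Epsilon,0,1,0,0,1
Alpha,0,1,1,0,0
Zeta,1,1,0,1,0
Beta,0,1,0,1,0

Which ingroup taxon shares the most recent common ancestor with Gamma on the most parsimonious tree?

Epsilon

Character polarity is set by the outgroup: the derived state is whichever differs from the outgroup's state, so for III the derived state is '0', and for the remaining characters it is '1'.
Only Eta and Zeta show the derived state '1' for I, supporting them as a clade.
All ingroup taxa share the derived state '1' for II; it defines the ingroup but does not resolve relationships within it.
III (derived state '0') is shared by Beta, Epsilon, Eta, Gamma, and Zeta — a synapomorphy uniting that clade.
Only Beta, Eta, and Zeta show the derived state '1' for IV, supporting them as a clade.
V (derived state '1') is shared by Epsilon and Gamma — a synapomorphy uniting that clade.
Most parsimonious ingroup topology: (((Gamma,Epsilon),((Eta,Zeta),Beta)),Alpha).
Gamma and Epsilon form a cherry on this tree, so they are sister taxa.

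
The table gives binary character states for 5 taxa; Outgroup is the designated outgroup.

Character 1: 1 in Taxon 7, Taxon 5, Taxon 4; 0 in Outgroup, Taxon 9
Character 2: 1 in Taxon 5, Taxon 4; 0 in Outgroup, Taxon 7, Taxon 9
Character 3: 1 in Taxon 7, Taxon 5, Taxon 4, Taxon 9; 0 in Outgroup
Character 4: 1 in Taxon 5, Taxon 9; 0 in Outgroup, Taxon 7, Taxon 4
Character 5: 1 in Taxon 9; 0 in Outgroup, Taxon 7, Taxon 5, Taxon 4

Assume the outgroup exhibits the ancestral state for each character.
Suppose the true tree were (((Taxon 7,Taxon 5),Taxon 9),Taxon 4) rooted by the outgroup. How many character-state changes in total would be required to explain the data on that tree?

8

Map each character onto (((Taxon 7,Taxon 5),Taxon 9),Taxon 4) (rooted by Outgroup) and count the minimum state changes it requires (Fitch parsimony):
Character 1: 2; Character 2: 2; Character 3: 1; Character 4: 2; Character 5: 1.
Total tree length = 8.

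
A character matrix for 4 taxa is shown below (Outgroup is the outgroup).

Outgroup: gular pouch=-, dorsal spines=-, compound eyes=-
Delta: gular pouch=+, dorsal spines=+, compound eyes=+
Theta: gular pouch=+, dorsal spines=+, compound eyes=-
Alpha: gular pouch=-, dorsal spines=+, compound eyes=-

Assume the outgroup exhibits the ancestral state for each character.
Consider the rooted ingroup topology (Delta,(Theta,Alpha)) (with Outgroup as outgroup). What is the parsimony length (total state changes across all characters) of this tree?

4

Map each character onto (Delta,(Theta,Alpha)) (rooted by Outgroup) and count the minimum state changes it requires (Fitch parsimony):
gular pouch: 2; dorsal spines: 1; compound eyes: 1.
Total tree length = 4.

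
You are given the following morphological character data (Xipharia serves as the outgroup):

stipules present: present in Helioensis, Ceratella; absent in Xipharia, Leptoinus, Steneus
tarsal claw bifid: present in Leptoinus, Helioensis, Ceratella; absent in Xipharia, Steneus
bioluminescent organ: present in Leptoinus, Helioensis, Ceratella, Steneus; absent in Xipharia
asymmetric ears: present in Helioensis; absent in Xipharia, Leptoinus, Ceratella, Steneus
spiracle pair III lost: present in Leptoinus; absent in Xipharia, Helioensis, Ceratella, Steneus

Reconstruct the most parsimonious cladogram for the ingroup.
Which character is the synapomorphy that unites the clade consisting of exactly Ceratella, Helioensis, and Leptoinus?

tarsal claw bifid

The outgroup has state 'absent' for every character, so 'present' is the derived state throughout.
stipules present (derived state 'present') is shared by Ceratella and Helioensis — a synapomorphy uniting that clade.
tarsal claw bifid (derived state 'present') is shared by Ceratella, Helioensis, and Leptoinus — a synapomorphy uniting that clade.
All ingroup taxa share the derived state 'present' for bioluminescent organ; it defines the ingroup but does not resolve relationships within it.
asymmetric ears: derived state 'present' in Helioensis only — an autapomorphy, so it tells us nothing about relationships among taxa.
spiracle pair III lost (derived state 'present') is unique to Leptoinus (autapomorphy; uninformative for grouping).
Most parsimonious ingroup topology: ((Leptoinus,(Helioensis,Ceratella)),Steneus).
The clade {Ceratella, Helioensis, Leptoinus} is supported by tarsal claw bifid: its derived state 'present' occurs in exactly those taxa and in no other taxon (including the outgroup).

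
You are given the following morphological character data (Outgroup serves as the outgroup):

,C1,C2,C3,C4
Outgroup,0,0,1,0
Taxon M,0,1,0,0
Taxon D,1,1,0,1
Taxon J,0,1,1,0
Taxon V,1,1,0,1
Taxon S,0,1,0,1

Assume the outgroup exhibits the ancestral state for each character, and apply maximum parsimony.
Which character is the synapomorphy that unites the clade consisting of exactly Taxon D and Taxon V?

C1

Character polarity is set by the outgroup: the derived state is whichever differs from the outgroup's state, so for C3 the derived state is '0', and for the remaining characters it is '1'.
Only Taxon D and Taxon V show the derived state '1' for C1, supporting them as a clade.
C2 (derived state '1') is shared by all ingroup taxa — unites the whole ingroup.
Only Taxon D, Taxon M, Taxon S, and Taxon V show the derived state '0' for C3, supporting them as a clade.
Only Taxon D, Taxon S, and Taxon V show the derived state '1' for C4, supporting them as a clade.
Most parsimonious ingroup topology: ((Taxon M,((Taxon D,Taxon V),Taxon S)),Taxon J).
The clade {Taxon D, Taxon V} is supported by C1: its derived state '1' occurs in exactly those taxa and in no other taxon (including the outgroup).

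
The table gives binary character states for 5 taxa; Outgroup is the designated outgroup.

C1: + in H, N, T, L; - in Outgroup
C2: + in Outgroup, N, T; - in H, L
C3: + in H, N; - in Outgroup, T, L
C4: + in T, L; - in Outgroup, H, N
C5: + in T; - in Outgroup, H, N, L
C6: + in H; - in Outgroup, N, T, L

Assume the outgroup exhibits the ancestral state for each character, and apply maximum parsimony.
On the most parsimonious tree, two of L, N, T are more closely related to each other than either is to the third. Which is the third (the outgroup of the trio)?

N

Character polarity is set by the outgroup: the derived state is whichever differs from the outgroup's state, so for C2 the derived state is '-', and for the remaining characters it is '+'.
All ingroup taxa share the derived state '+' for C1; it defines the ingroup but does not resolve relationships within it.
C2 (state '-') occurs in H and L but conflicts with the nesting implied by the other characters — most parsimoniously interpreted as homoplasy.
Only H and N show the derived state '+' for C3, supporting them as a clade.
C4: derived state '+' in L and T only — synapomorphy for {L, T}.
C5: derived state '+' in T only — an autapomorphy, so it tells us nothing about relationships among taxa.
C6 (derived state '+') is unique to H (autapomorphy; uninformative for grouping).
Most parsimonious ingroup topology: ((H,N),(T,L)).
L and T share a more recent common ancestor with each other than either does with N, so N is the least closely related of the three.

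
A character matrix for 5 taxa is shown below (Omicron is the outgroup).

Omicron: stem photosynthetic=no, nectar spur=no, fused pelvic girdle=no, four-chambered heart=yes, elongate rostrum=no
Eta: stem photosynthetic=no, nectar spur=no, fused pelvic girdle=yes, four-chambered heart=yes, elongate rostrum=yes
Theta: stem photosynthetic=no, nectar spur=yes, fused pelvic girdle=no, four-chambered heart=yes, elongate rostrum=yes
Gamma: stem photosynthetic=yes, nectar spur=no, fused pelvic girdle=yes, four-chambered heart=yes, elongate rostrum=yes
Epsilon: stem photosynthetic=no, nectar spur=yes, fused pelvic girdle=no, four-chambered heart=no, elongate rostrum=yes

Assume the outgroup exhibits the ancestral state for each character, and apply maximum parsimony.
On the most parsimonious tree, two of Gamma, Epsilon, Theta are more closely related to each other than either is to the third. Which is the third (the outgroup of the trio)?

Character polarity is set by the outgroup: the derived state is whichever differs from the outgroup's state, so for four-chambered heart the derived state is 'no', and for the remaining characters it is 'yes'.
stem photosynthetic (derived state 'yes') is unique to Gamma (autapomorphy; uninformative for grouping).
nectar spur (derived state 'yes') is shared by Epsilon and Theta — a synapomorphy uniting that clade.
Only Eta and Gamma show the derived state 'yes' for fused pelvic girdle, supporting them as a clade.
four-chambered heart: derived state 'no' in Epsilon only — an autapomorphy, so it tells us nothing about relationships among taxa.
elongate rostrum (derived state 'yes') is shared by all ingroup taxa — unites the whole ingroup.
Most parsimonious ingroup topology: ((Eta,Gamma),(Theta,Epsilon)).
Theta and Epsilon share a more recent common ancestor with each other than either does with Gamma, so Gamma is the least closely related of the three.

Gamma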